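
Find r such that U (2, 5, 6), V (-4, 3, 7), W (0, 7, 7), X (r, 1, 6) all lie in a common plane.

-2

Normal to plane UVW: n = (-4, 4, -16); plane equation n·P = -84.
Requiring n·X = -84: (-4)r + (-92) = -84.
So r = -2.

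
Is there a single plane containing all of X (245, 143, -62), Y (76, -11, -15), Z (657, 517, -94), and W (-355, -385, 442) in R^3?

With X as base: XY = (-169, -154, 47), XZ = (412, 374, -32), XW = (-600, -528, 504).
XZ × XW = (171600, -188448, 6864).
XY · (XZ × XW) = 343200.
Since 343200 ≠ 0, the four points are not coplanar.

No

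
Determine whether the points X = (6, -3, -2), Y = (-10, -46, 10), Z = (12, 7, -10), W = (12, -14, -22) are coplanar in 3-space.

With X as base: XY = (-16, -43, 12), XZ = (6, 10, -8), XW = (6, -11, -20).
XZ × XW = (-288, 72, -126).
XY · (XZ × XW) = 0.
The scalar triple product vanishes, so the four points are coplanar.

Yes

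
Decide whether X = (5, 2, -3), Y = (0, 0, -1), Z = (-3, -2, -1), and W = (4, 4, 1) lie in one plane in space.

With X as base: XY = (-5, -2, 2), XZ = (-8, -4, 2), XW = (-1, 2, 4).
XZ × XW = (-20, 30, -20).
XY · (XZ × XW) = 0.
The scalar triple product vanishes, so the four points are coplanar.

Yes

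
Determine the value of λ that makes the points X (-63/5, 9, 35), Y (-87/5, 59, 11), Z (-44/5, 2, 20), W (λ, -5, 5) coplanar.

Normal to plane XYZ: n = (-918, -816/5, -782/5); plane equation n·P = 4624.
Requiring n·W = 4624: (-918)λ + (34) = 4624.
So λ = -5.

-5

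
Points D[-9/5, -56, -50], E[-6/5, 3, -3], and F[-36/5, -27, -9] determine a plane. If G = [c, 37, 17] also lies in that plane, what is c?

7/5

A normal to the plane is n = DE × DF = (1056, -1392/5, 336).
G lies in the plane iff n · DG = 0.
This gives (1056)c + (-7392/5) = 0, so c = 7/5.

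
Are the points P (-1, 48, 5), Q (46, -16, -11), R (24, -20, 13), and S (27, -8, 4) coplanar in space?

With P as base: PQ = (47, -64, -16), PR = (25, -68, 8), PS = (28, -56, -1).
PR × PS = (516, 249, 504).
PQ · (PR × PS) = 252.
Since 252 ≠ 0, the four points are not coplanar.

No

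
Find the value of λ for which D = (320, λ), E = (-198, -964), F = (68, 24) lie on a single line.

960

The three points are collinear iff det[DE; DF] = 0.
This determinant is linear in λ: (266)λ + (-255360) = 0, so λ = 960.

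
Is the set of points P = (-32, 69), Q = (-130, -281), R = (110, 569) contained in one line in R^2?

No

PQ = (-98, -350), PR = (142, 500).
If collinear, PR would be a scalar multiple of PQ. But (-98)·(500) ≠ (-350)·(142) (difference 700), so they are not parallel; the points are not collinear.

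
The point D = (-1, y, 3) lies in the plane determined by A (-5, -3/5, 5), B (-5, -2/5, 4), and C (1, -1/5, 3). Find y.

The plane through A, B, C has equation −6y − (6/5)z = -12/5.
Substituting D: (-6)y + (-18/5) = -12/5, so y = -1/5.

-1/5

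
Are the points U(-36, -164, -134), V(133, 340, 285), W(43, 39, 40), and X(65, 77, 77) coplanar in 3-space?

No

With U as base: UV = (169, 504, 419), UW = (79, 203, 174), UX = (101, 241, 211).
UW × UX = (899, 905, -1464).
UV · (UW × UX) = -5365.
Since -5365 ≠ 0, the four points are not coplanar.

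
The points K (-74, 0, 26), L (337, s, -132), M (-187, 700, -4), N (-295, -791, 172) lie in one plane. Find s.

The points are coplanar iff KL · (KM × KN) = 0.
Expanding, this is linear in s: (23128)s + (-6313944) = 0.
So s = 273.

273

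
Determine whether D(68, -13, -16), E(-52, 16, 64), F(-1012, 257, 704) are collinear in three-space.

DE = (-120, 29, 80), DF = (-1080, 270, 720).
Comparing components 2 and 3: (29)(720) − (80)(270) = -720 ≠ 0, so DE and DF are not parallel and the points are not collinear.

No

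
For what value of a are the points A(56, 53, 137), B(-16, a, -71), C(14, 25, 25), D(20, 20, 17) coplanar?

Normal to plane ACD: n = (-336, -1008, 378); plane equation n·P = -20454.
Requiring n·B = -20454: (-1008)a + (-21462) = -20454.
So a = -1.

-1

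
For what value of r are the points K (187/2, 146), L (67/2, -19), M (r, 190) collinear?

219/2

Collinearity: (M − K) must be parallel to (L − K) = (-60, -165).
Cross-multiplying the components: (r − 187/2)·(-165) = (44)·(-60).
Solving gives r = 219/2.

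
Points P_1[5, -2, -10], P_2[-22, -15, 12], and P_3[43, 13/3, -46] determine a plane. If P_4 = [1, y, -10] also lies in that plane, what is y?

The plane through P_1, P_2, P_3 has equation (986/3)x − 136y + 323z = -3944/3.
Substituting P_4: (-136)y + (-8704/3) = -3944/3, so y = -35/3.

-35/3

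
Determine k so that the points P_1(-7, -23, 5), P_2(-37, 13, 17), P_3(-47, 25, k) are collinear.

21

Collinearity requires P_1P_2 × P_1P_3 = 0; each component is linear in k.
The x-component gives (36)k + (-756) = 0, so k = 21.
The remaining components then also vanish.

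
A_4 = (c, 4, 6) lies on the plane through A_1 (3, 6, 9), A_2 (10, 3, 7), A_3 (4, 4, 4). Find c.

6

The plane through A_1, A_2, A_3 has equation 11x + 33y − 11z = 132.
Substituting A_4: (11)c + (66) = 132, so c = 6.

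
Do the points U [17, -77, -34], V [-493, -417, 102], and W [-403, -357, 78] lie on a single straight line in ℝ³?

Yes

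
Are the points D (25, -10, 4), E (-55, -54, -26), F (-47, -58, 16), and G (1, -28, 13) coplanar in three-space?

No

The four points are coplanar iff the 3×3 determinant with rows DE, DF, DG is zero.
Rows: (-80, -44, -30), (-72, -48, 12), (-24, -18, 9).
Expanding along the first row: (-80)(-216) − (-44)(-360) + (-30)(144) = -2880.
Nonzero ⇒ not coplanar.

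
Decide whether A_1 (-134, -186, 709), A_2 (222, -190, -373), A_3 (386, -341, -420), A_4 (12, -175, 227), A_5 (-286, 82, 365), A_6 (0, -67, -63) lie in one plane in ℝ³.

The plane through A_1, A_2, A_3 has normal n = A_1A_2 × A_1A_3 = (-163194, -160716, -53100) and equation n·P = 14113272.
Checking the remaining points: n·A_4 = 14113272, n·A_5 = 14113272, n·A_6 = 14113272.
All equal 14113272, so all 6 points lie in one plane.

Yes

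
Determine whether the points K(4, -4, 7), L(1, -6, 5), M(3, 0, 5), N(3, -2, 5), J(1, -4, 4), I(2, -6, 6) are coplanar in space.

No

The plane through K, L, M has normal n = KL × KM = (12, -4, -14) and equation n·P = -34.
Checking the remaining points: n·N = -26, n·J = -28, n·I = -36.
Since n·N = -26 ≠ -34, N is off the plane and the points are not all coplanar.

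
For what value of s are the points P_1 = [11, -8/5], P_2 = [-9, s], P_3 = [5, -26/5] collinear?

Collinearity: (P_2 − P_1) must be parallel to (P_3 − P_1) = (-6, -18/5).
Cross-multiplying the components: (s − (-8/5))·(-6) = (-20)·(-18/5).
Solving gives s = -68/5.

-68/5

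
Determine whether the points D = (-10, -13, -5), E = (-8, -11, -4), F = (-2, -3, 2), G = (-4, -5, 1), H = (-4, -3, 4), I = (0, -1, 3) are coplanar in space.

Yes

The plane through D, E, F has normal n = DE × DF = (4, -6, 4) and equation n·P = 18.
Checking the remaining points: n·G = 18, n·H = 18, n·I = 18.
All equal 18, so all 6 points lie in one plane.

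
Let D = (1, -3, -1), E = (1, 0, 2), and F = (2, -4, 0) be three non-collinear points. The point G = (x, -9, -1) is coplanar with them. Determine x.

4

Coplanarity requires DE · (DF × DG) = 0.
DE = (0, 3, 3), DF = (1, -1, 1); the triple product is linear in x with coefficient 6 and constant term -24.
Setting it to zero: x = 4.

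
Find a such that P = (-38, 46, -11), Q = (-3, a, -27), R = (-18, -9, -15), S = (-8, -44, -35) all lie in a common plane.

The points are coplanar iff PQ · (PR × PS) = 0.
Expanding, this is linear in a: (360)a + (19440) = 0.
So a = -54.

-54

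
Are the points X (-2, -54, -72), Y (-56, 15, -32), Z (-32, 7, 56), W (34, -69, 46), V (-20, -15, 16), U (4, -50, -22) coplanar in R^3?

Yes

The plane through X, Y, Z has normal n = XY × XZ = (6392, 5712, -1224) and equation n·P = -233104.
Checking the remaining points: n·W = -233104, n·V = -233104, n·U = -233104.
All equal -233104, so all 6 points lie in one plane.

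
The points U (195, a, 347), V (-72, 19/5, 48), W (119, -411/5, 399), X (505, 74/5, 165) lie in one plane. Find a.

Coplanarity ⇔ det[UV; UW; UX] = 0.
Expanding, this is linear in a: (-180180)a + (-11063052) = 0.
So a = -307/5.

-307/5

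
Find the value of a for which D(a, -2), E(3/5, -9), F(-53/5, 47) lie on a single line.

-4/5

The three points are collinear iff det[DE; DF] = 0.
This determinant is linear in a: (-56)a + (-224/5) = 0, so a = -4/5.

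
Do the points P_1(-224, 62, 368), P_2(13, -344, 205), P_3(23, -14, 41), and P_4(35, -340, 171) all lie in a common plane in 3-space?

The four points are coplanar iff the 3×3 determinant with rows P_1P_2, P_1P_3, P_1P_4 is zero.
Rows: (237, -406, -163), (247, -76, -327), (259, -402, -197).
Expanding along the first row: (237)(-116482) − (-406)(36034) + (-163)(-79610) = 0.
Zero determinant ⇒ coplanar.

Yes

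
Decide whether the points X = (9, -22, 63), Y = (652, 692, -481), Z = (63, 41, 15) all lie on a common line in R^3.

XY = (643, 714, -544), XZ = (54, 63, -48).
XY × XZ = (0, 1488, 1953).
The cross product is nonzero, so the points do not lie on one line.

No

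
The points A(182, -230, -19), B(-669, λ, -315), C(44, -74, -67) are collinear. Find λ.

732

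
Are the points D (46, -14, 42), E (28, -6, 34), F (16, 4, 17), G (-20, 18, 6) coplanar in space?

Yes

A normal to the plane through D, E, F is n = DE × DF = (-56, -210, -84).
The plane has equation n·P = -3164. For G: n·G = -3164.
Equal, so G lies in the plane and all four are coplanar.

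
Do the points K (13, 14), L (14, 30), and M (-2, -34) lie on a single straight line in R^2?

No

KL = (1, 16), KM = (-15, -48).
If collinear, KM would be a scalar multiple of KL. But (1)·(-48) ≠ (16)·(-15) (difference 192), so they are not parallel; the points are not collinear.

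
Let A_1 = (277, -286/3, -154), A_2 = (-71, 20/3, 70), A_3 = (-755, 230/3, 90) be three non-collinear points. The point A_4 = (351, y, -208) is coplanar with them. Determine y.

-119

The plane through A_1, A_2, A_3 has equation −13640x − 146256y + 45408z = 3171960.
Substituting A_4: (-146256)y + (-14232504) = 3171960, so y = -119.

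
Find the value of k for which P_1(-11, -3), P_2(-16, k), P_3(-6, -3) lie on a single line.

-3

Collinearity: (P_2 − P_1) must be parallel to (P_3 − P_1) = (5, 0).
Cross-multiplying the components: (k − (-3))·(5) = (-5)·(0).
Solving gives k = -3.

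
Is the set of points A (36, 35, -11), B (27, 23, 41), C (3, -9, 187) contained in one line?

AB = (-9, -12, 52), AC = (-33, -44, 198).
AB × AC = (-88, 66, 0).
The cross product is nonzero, so the points do not lie on one line.

No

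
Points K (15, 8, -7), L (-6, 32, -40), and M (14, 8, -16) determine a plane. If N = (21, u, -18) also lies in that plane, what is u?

-2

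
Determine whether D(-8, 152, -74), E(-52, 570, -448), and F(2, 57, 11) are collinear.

Yes

DE = (-44, 418, -374), DF = (10, -95, 85).
DE × DF = (0, 0, 0).
The cross product vanishes, so the three points are collinear.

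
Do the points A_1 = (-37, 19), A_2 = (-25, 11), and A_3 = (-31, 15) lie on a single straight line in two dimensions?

A_1A_2 = (12, -8), A_1A_3 = (6, -4).
det[A_1A_2; A_1A_3] = (12)(-4) − (-8)(6) = 0.
The determinant is zero, so the points are collinear.

Yes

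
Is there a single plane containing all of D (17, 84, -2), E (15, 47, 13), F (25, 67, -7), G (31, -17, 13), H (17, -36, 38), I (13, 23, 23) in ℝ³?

The plane through D, E, F has normal n = DE × DF = (440, 110, 330) and equation n·P = 16060.
Checking the remaining points: n·G = 16060, n·H = 16060, n·I = 15840.
Since n·I = 15840 ≠ 16060, I is off the plane and the points are not all coplanar.

No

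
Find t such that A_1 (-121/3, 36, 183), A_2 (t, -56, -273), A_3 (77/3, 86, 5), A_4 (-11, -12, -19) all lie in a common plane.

Coplanarity ⇔ det[A_1A_2; A_1A_3; A_1A_4] = 0.
Expanding, this is linear in t: (-18644)t + (615252) = 0.
So t = 33.

33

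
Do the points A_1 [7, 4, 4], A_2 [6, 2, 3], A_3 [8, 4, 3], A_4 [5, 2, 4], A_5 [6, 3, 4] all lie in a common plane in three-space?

Yes

The plane through A_1, A_2, A_3 has normal n = A_1A_2 × A_1A_3 = (2, -2, 2) and equation n·P = 14.
Checking the remaining points: n·A_4 = 14, n·A_5 = 14.
All equal 14, so all 5 points lie in one plane.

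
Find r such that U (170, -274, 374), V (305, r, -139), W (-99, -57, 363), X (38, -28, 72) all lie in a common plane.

-139

Normal to plane UWX: n = (-62828, -79786, -37530); plane equation n·P = -2855616.
Requiring n·V = -2855616: (-79786)r + (-13945870) = -2855616.
So r = -139.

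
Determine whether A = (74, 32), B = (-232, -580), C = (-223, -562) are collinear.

Yes

AB = (-306, -612), AC = (-297, -594).
det[AB; AC] = (-306)(-594) − (-612)(-297) = 0.
The determinant is zero, so the points are collinear.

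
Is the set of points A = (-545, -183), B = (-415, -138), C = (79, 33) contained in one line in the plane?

Yes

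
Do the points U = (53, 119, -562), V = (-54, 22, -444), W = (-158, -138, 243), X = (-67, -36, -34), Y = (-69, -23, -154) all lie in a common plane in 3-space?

No

The plane through U, V, W has normal n = UV × UW = (-47759, 61237, 7032) and equation n·P = 803992.
Checking the remaining points: n·X = 756233, n·Y = 803992.
Since n·X = 756233 ≠ 803992, X is off the plane and the points are not all coplanar.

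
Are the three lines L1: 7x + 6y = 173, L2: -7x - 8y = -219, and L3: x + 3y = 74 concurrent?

Yes

Lines aᵢx + bᵢy = cᵢ with pairwise distinct directions are concurrent exactly when det[aᵢ bᵢ cᵢ] = 0.
Here the determinant is 0.
It vanishes, so the lines are concurrent at (5, 23).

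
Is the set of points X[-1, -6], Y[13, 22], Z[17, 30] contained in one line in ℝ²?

Yes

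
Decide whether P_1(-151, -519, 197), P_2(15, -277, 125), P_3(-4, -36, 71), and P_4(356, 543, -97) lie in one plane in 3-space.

With P_1 as base: P_1P_2 = (166, 242, -72), P_1P_3 = (147, 483, -126), P_1P_4 = (507, 1062, -294).
P_1P_3 × P_1P_4 = (-8190, -20664, -88767).
P_1P_2 · (P_1P_3 × P_1P_4) = 30996.
Since 30996 ≠ 0, the four points are not coplanar.

No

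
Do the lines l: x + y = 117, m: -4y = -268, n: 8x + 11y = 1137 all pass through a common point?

Intersecting l and m: solving the 2×2 system gives (x, y) = (50, 67).
Substitute into n: (8)(50) + (11)(67) = 1137.
This equals 1137, so (50, 67) lies on all three lines and they are concurrent.

Yes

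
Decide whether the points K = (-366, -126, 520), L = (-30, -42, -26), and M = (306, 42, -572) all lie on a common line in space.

KL = (336, 84, -546), KM = (672, 168, -1092).
KL × KM = (0, 0, 0).
The cross product vanishes, so the three points are collinear.

Yes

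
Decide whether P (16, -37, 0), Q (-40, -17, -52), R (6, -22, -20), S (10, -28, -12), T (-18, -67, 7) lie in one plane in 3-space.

The plane through P, Q, R has normal n = PQ × PR = (380, -600, -640) and equation n·X = 28280.
Checking the remaining points: n·S = 28280, n·T = 28880.
Since n·T = 28880 ≠ 28280, T is off the plane and the points are not all coplanar.

No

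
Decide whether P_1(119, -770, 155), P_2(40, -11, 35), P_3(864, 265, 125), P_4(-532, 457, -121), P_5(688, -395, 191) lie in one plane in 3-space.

The plane through P_1, P_2, P_3 has normal n = P_1P_2 × P_1P_3 = (101430, -91770, -647220) and equation n·P = -17586030.
Checking the remaining points: n·P_4 = -17586030, n·P_5 = -17586030.
All equal -17586030, so all 5 points lie in one plane.

Yes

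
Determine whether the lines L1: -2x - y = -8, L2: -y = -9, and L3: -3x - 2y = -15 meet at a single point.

No

Lines aᵢx + bᵢy = cᵢ with pairwise distinct directions are concurrent exactly when det[aᵢ bᵢ cᵢ] = 0.
Here the determinant is 3.
Nonzero, so no common point exists.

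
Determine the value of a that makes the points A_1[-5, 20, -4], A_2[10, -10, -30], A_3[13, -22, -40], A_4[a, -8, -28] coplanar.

The points are coplanar iff A_1A_2 · (A_1A_3 × A_1A_4) = 0.
Expanding, this is linear in a: (-12)a + (84) = 0.
So a = 7.

7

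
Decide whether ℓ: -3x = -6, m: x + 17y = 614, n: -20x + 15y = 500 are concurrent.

Lines aᵢx + bᵢy = cᵢ with pairwise distinct directions are concurrent exactly when det[aᵢ bᵢ cᵢ] = 0.
Here the determinant is 0.
It vanishes, so the lines are concurrent at (2, 36).

Yes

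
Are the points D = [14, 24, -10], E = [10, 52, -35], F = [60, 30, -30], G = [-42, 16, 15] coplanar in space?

Yes

The four points are coplanar iff the 3×3 determinant with rows DE, DF, DG is zero.
Rows: (-4, 28, -25), (46, 6, -20), (-56, -8, 25).
Expanding along the first row: (-4)(-10) − (28)(30) + (-25)(-32) = 0.
Zero determinant ⇒ coplanar.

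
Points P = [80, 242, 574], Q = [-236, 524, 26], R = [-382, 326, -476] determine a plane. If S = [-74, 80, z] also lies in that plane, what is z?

80

The plane through P, Q, R has equation −250068x − 78624y + 103740z = 20514312.
Substituting S: (103740)z + (12215112) = 20514312, so z = 80.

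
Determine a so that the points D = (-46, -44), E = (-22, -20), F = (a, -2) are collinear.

Collinearity: (F − D) must be parallel to (E − D) = (24, 24).
Cross-multiplying the components: (a − (-46))·(24) = (42)·(24).
Solving gives a = -4.

-4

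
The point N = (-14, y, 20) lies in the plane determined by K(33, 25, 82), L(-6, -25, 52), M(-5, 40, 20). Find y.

A normal to the plane is n = KL × KM = (3550, -1278, -2485).
N lies in the plane iff n · KN = 0.
This gives (-1278)y + (19170) = 0, so y = 15.

15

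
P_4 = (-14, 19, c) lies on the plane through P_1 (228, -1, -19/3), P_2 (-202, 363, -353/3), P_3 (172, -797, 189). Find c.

Coplanarity requires P_1P_2 · (P_1P_3 × P_1P_4) = 0.
P_1P_2 = (-430, 364, -334/3), P_1P_3 = (-56, -796, 586/3); the triple product is linear in c with coefficient 362664 and constant term 8341272.
Setting it to zero: c = -23.

-23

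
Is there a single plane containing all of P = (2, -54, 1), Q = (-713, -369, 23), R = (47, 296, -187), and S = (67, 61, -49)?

No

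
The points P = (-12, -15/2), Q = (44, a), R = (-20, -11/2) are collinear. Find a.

-43/2

Collinearity: (Q − P) must be parallel to (R − P) = (-8, 2).
Cross-multiplying the components: (a − (-15/2))·(-8) = (56)·(2).
Solving gives a = -43/2.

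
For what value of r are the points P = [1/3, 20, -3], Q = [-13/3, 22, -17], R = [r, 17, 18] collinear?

22/3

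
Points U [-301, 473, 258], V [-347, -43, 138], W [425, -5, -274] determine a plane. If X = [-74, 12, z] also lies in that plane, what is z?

The plane through U, V, W has equation 217152x − 111592y + 396604z = -15821936.
Substituting X: (396604)z + (-17408352) = -15821936, so z = 4.

4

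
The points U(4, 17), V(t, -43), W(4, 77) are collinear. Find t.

4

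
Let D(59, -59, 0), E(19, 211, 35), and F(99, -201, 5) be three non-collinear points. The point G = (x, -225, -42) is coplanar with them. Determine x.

Coplanarity requires DE · (DF × DG) = 0.
DE = (-40, 270, 35), DF = (40, -142, 5); the triple product is linear in x with coefficient 6320 and constant term -423440.
Setting it to zero: x = 67.

67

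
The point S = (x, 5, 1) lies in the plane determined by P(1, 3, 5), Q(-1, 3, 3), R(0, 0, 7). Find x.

-1

Coplanarity requires PQ · (PR × PS) = 0.
PQ = (-2, 0, -2), PR = (-1, -3, 2); the triple product is linear in x with coefficient -6 and constant term -6.
Setting it to zero: x = -1.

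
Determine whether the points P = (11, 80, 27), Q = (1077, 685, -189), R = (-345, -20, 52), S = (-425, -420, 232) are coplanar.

Yes

A normal to the plane through P, Q, R is n = PQ × PR = (-6475, 50246, 108780).
The plane has equation n·X = 6885515. For S: n·S = 6885515.
Equal, so S lies in the plane and all four are coplanar.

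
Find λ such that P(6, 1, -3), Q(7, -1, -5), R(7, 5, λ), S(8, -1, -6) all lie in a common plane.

Normal to plane PQS: n = (2, -1, 2); plane equation n·X = 5.
Requiring n·R = 5: (2)λ + (9) = 5.
So λ = -2.

-2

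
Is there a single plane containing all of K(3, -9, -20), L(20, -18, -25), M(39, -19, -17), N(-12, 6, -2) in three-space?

No

With K as base: KL = (17, -9, -5), KM = (36, -10, 3), KN = (-15, 15, 18).
KM × KN = (-225, -693, 390).
KL · (KM × KN) = 462.
Since 462 ≠ 0, the four points are not coplanar.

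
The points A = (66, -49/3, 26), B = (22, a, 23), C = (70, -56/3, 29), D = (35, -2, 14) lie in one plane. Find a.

-2/3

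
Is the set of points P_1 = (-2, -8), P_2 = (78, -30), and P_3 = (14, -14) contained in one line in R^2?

No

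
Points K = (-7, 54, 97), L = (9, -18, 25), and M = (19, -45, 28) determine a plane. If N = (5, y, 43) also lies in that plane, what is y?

0

The plane through K, L, M has equation −2160x − 768y + 288z = 1584.
Substituting N: (-768)y + (1584) = 1584, so y = 0.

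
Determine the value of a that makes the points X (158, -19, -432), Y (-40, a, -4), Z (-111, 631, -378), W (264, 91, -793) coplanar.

Coplanarity ⇔ det[XY; XZ; XW] = 0.
Expanding, this is linear in a: (-91385)a + (3746785) = 0.
So a = 41.

41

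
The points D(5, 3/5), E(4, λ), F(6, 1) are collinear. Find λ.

The three points are collinear iff det[DE; DF] = 0.
This determinant is linear in λ: (-1)λ + (1/5) = 0, so λ = 1/5.

1/5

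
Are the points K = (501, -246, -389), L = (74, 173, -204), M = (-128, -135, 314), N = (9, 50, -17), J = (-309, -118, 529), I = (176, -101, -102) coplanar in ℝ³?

The plane through K, L, M has normal n = KL × KM = (274022, 183816, 216154) and equation n·P = 7982380.
Checking the remaining points: n·N = 7982380, n·J = 7982380, n·I = 7614748.
Since n·I = 7614748 ≠ 7982380, I is off the plane and the points are not all coplanar.

No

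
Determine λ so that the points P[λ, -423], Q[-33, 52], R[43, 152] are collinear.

-394

The three points are collinear iff det[PQ; PR] = 0.
This determinant is linear in λ: (-100)λ + (-39400) = 0, so λ = -394.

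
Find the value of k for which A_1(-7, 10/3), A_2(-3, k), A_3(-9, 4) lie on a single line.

2

The three points are collinear iff det[A_1A_2; A_1A_3] = 0.
This determinant is linear in k: (2)k + (-4) = 0, so k = 2.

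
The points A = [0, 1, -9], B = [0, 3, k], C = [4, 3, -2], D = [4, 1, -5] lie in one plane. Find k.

-6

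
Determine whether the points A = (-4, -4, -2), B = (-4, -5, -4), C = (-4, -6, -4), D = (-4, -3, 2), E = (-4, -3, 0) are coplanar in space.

Yes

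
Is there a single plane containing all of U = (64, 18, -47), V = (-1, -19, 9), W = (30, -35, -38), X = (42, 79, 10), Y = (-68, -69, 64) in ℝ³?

The plane through U, V, W has normal n = UV × UW = (2635, -1319, 2187) and equation n·P = 42109.
Checking the remaining points: n·X = 28339, n·Y = 51799.
Since n·X = 28339 ≠ 42109, X is off the plane and the points are not all coplanar.

No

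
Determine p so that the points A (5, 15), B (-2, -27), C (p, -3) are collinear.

2

Collinearity: (C − A) must be parallel to (B − A) = (-7, -42).
Cross-multiplying the components: (p − 5)·(-42) = (-18)·(-7).
Solving gives p = 2.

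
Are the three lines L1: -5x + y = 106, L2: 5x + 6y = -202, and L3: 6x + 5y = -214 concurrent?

No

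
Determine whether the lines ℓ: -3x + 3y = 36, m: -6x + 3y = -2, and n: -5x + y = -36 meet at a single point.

No

The three lines meet at one point iff the augmented coefficient matrix [aᵢ bᵢ cᵢ] has rank < 3, i.e. its determinant vanishes.
Here the determinant is 24.
Nonzero, so no common point exists.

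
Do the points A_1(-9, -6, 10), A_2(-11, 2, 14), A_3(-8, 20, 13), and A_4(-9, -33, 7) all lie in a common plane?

No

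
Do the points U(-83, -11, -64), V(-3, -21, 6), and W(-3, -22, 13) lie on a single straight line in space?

No

UV = (80, -10, 70), UW = (80, -11, 77).
Comparing components 3 and 1: (70)(80) − (80)(77) = -560 ≠ 0, so UV and UW are not parallel and the points are not collinear.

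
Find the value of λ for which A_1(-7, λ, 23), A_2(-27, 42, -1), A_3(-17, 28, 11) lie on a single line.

14

Direction A_2A_3 = (10, -14, 12). From the x-coordinate of A_1, the parameter along the line is τ = (-7 − (-27))/10 = 2.
Then λ = 42 + 2·(-14) = 14.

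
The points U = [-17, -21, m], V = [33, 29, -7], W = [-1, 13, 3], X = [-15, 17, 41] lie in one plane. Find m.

-77

Coplanarity ⇔ det[UV; UW; UX] = 0.
Expanding, this is linear in m: (360)m + (27720) = 0.
So m = -77.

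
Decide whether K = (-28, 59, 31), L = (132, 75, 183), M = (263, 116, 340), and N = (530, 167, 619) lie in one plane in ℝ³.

No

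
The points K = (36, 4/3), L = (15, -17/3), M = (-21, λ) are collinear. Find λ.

The three points are collinear iff det[KL; KM] = 0.
This determinant is linear in λ: (-21)λ + (-371) = 0, so λ = -53/3.

-53/3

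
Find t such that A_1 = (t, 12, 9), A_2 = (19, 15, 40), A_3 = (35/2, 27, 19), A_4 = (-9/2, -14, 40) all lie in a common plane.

0

The points are coplanar iff A_1A_2 · (A_1A_3 × A_1A_4) = 0.
Expanding, this is linear in t: (609)t + (0) = 0.
So t = 0.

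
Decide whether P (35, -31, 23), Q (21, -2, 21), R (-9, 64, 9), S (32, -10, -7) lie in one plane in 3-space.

Yes

A normal to the plane through P, Q, R is n = PQ × PR = (-216, -108, -54).
The plane has equation n·X = -5454. For S: n·S = -5454.
Equal, so S lies in the plane and all four are coplanar.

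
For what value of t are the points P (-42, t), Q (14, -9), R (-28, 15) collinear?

23

The three points are collinear iff det[PQ; PR] = 0.
This determinant is linear in t: (-42)t + (966) = 0, so t = 23.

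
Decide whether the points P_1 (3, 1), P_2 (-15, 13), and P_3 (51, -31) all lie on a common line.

Yes

P_1P_2 = (-18, 12), P_1P_3 = (48, -32).
det[P_1P_2; P_1P_3] = (-18)(-32) − (12)(48) = 0.
The determinant is zero, so the points are collinear.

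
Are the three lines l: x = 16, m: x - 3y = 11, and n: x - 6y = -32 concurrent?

Intersecting l and m: solving the 2×2 system gives (x, y) = (16, 5/3).
Substitute into n: (1)(16) + (-6)(5/3) = 6.
But n requires -32 ≠ 6, so the three lines have no common point.

No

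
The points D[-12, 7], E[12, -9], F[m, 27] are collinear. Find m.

-42

The three points are collinear iff det[DE; DF] = 0.
This determinant is linear in m: (16)m + (672) = 0, so m = -42.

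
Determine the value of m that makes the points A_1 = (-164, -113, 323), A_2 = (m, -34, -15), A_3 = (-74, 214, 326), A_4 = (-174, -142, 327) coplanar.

The points are coplanar iff A_1A_2 · (A_1A_3 × A_1A_4) = 0.
Expanding, this is linear in m: (1395)m + (-25110) = 0.
So m = 18.

18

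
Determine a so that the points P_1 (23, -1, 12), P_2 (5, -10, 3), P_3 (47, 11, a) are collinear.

24

Direction P_1P_2 = (-18, -9, -9). From the x-coordinate of P_3, the parameter along the line is τ = (47 − 23)/(-18) = -4/3.
Then a = 12 + (-4/3)·(-9) = 24.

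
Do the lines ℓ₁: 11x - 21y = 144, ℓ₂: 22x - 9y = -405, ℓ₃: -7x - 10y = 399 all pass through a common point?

Intersecting ℓ₁ and ℓ₂: solving the 2×2 system gives (x, y) = (-27, -21).
Substitute into ℓ₃: (-7)(-27) + (-10)(-21) = 399.
This equals 399, so (-27, -21) lies on all three lines and they are concurrent.

Yes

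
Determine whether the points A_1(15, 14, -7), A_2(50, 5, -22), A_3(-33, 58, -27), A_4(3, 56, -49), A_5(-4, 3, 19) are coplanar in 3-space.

No

The plane through A_1, A_2, A_3 has normal n = A_1A_2 × A_1A_3 = (840, 1420, 1108) and equation n·P = 24724.
Checking the remaining points: n·A_4 = 27748, n·A_5 = 21952.
Since n·A_4 = 27748 ≠ 24724, A_4 is off the plane and the points are not all coplanar.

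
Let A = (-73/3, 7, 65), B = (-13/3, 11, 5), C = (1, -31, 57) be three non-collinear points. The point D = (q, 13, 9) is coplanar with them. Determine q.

-7

The plane through A, B, C has equation −2312x − 1360y − (2584/3)z = -9248.
Substituting D: (-2312)q + (-25432) = -9248, so q = -7.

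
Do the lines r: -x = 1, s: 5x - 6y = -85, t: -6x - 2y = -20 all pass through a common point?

The three lines meet at one point iff the augmented coefficient matrix [aᵢ bᵢ cᵢ] has rank < 3, i.e. its determinant vanishes.
Here the determinant is 4.
Nonzero, so no common point exists.

No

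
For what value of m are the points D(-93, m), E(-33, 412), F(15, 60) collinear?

852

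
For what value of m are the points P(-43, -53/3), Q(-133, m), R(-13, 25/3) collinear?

-287/3

The three points are collinear iff det[PQ; PR] = 0.
This determinant is linear in m: (-30)m + (-2870) = 0, so m = -287/3.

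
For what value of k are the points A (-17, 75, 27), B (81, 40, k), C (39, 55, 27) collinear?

Direction AC = (56, -20, 0). From the x-coordinate of B, the parameter along the line is τ = (81 − (-17))/56 = 7/4.
Then k = 27 + 7/4·(0) = 27.

27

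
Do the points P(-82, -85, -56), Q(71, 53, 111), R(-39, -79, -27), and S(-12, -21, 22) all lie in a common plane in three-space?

With P as base: PQ = (153, 138, 167), PR = (43, 6, 29), PS = (70, 64, 78).
PR × PS = (-1388, -1324, 2332).
PQ · (PR × PS) = -5632.
Since -5632 ≠ 0, the four points are not coplanar.

No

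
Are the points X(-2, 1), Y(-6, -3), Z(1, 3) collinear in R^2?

No

XY = (-4, -4), XZ = (3, 2).
det[XY; XZ] = (-4)(2) − (-4)(3) = 4.
The determinant is nonzero, so they are not collinear.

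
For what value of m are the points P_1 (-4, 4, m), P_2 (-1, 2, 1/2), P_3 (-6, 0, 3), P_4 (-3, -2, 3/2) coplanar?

The points are coplanar iff P_1P_2 · (P_1P_3 × P_1P_4) = 0.
Expanding, this is linear in m: (-16)m + (32) = 0.
So m = 2.

2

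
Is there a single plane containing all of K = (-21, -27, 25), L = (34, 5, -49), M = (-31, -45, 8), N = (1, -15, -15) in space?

With K as base: KL = (55, 32, -74), KM = (-10, -18, -17), KN = (22, 12, -40).
KM × KN = (924, -774, 276).
KL · (KM × KN) = 5628.
Since 5628 ≠ 0, the four points are not coplanar.

No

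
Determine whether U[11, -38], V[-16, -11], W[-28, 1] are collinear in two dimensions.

UV = (-27, 27), UW = (-39, 39).
det[UV; UW] = (-27)(39) − (27)(-39) = 0.
The determinant is zero, so the points are collinear.

Yes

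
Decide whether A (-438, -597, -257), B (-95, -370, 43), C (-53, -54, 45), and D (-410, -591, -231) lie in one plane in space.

With A as base: AB = (343, 227, 300), AC = (385, 543, 302), AD = (28, 6, 26).
AC × AD = (12306, -1554, -12894).
AB · (AC × AD) = 0.
The scalar triple product vanishes, so the four points are coplanar.

Yes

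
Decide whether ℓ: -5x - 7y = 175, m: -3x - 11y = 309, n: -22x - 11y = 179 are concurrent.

No

Intersecting ℓ and m: solving the 2×2 system gives (x, y) = (7, -30).
Substitute into n: (-22)(7) + (-11)(-30) = 176.
But n requires 179 ≠ 176, so the three lines have no common point.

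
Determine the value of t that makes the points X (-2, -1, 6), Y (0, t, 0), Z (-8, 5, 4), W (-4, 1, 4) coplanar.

-3

The points are coplanar iff XY · (XZ × XW) = 0.
Expanding, this is linear in t: (-8)t + (-24) = 0.
So t = -3.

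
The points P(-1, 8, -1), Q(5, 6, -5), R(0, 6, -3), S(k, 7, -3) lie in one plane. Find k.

2

Coplanarity ⇔ det[PQ; PR; PS] = 0.
Expanding, this is linear in k: (-4)k + (8) = 0.
So k = 2.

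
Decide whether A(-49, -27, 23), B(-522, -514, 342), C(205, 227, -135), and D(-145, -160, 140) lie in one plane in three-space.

No

With A as base: AB = (-473, -487, 319), AC = (254, 254, -158), AD = (-96, -133, 117).
AC × AD = (8704, -14550, -9398).
AB · (AC × AD) = -29104.
Since -29104 ≠ 0, the four points are not coplanar.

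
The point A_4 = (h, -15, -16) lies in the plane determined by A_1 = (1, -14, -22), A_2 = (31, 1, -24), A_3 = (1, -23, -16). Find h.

21

A normal to the plane is n = A_1A_2 × A_1A_3 = (72, -180, -270).
A_4 lies in the plane iff n · A_1A_4 = 0.
This gives (72)h + (-1512) = 0, so h = 21.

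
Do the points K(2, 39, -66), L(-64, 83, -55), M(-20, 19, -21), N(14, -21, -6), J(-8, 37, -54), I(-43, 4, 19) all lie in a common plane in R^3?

The plane through K, L, M has normal n = KL × KM = (2200, 2728, 2288) and equation n·P = -40216.
Checking the remaining points: n·N = -40216, n·J = -40216, n·I = -40216.
All equal -40216, so all 6 points lie in one plane.

Yes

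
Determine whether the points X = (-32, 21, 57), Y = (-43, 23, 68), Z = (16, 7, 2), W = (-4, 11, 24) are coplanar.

The four points are coplanar iff the 3×3 determinant with rows XY, XZ, XW is zero.
Rows: (-11, 2, 11), (48, -14, -55), (28, -10, -33).
Expanding along the first row: (-11)(-88) − (2)(-44) + (11)(-88) = 88.
Nonzero ⇒ not coplanar.

No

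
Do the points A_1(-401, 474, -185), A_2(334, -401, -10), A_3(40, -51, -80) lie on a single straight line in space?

Yes

A_1A_2 = (735, -875, 175), A_1A_3 = (441, -525, 105).
Each component of A_1A_3 is 3/5 times the corresponding component of A_1A_2, so A_1A_3 = 3/5·A_1A_2 and the points are collinear.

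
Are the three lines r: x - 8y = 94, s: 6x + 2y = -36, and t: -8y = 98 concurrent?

No

Intersecting r and s: solving the 2×2 system gives (x, y) = (-2, -12).
Substitute into t: (0)(-2) + (-8)(-12) = 96.
But t requires 98 ≠ 96, so the three lines have no common point.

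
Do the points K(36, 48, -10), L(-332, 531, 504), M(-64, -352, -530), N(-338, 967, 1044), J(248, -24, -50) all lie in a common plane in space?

Yes

The plane through K, L, M has normal n = KL × KM = (-45560, -242760, 195500) and equation n·P = -15247640.
Checking the remaining points: n·N = -15247640, n·J = -15247640.
All equal -15247640, so all 5 points lie in one plane.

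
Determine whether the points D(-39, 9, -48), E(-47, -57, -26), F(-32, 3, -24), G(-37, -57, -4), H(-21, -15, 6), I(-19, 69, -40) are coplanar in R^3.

No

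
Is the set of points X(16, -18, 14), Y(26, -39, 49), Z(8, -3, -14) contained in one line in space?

No

XY = (10, -21, 35), XZ = (-8, 15, -28).
XY × XZ = (63, 0, -18).
The cross product is nonzero, so the points do not lie on one line.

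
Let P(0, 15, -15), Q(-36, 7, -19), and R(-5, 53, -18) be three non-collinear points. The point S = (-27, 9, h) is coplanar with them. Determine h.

-18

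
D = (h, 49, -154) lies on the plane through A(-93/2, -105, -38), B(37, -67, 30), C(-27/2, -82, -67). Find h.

Coplanarity requires AB · (AC × AD) = 0.
AB = (167/2, 38, 68), AC = (33, 23, -29); the triple product is linear in h with coefficient -2666 and constant term 517204.
Setting it to zero: h = 194.

194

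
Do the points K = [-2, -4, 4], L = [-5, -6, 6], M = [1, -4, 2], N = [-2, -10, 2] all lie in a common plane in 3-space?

No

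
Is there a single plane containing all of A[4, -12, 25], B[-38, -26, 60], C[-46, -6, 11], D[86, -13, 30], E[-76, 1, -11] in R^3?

No

The plane through A, B, C has normal n = AB × AC = (-14, -2338, -952) and equation n·P = 4200.
Checking the remaining points: n·D = 630, n·E = 9198.
Since n·D = 630 ≠ 4200, D is off the plane and the points are not all coplanar.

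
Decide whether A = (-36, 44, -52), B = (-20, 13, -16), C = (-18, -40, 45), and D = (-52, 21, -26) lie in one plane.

No

The four points are coplanar iff the 3×3 determinant with rows AB, AC, AD is zero.
Rows: (16, -31, 36), (18, -84, 97), (-16, -23, 26).
Expanding along the first row: (16)(47) − (-31)(2020) + (36)(-1758) = 84.
Nonzero ⇒ not coplanar.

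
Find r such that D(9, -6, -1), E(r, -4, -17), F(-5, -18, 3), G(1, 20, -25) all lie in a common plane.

Coplanarity ⇔ det[DE; DF; DG] = 0.
Expanding, this is linear in r: (184)r + (4968) = 0.
So r = -27.

-27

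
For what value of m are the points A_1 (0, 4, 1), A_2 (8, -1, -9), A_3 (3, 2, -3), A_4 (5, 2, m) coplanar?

Normal to plane A_1A_2A_3: n = (0, 2, -1); plane equation n·P = 7.
Requiring n·A_4 = 7: (-1)m + (4) = 7.
So m = -3.

-3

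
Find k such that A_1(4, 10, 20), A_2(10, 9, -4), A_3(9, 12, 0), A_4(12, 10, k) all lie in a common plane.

The points are coplanar iff A_1A_2 · (A_1A_3 × A_1A_4) = 0.
Expanding, this is linear in k: (17)k + (204) = 0.
So k = -12.

-12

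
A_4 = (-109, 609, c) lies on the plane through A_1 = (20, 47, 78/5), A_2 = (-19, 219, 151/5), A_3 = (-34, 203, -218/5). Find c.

286/5

The plane through A_1, A_2, A_3 has equation −12460x − (15486/5)y + 3204z = -344786.
Substituting A_4: (3204)c + (-2640274/5) = -344786, so c = 286/5.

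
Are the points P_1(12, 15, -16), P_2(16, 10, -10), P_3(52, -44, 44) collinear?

P_1P_2 = (4, -5, 6), P_1P_3 = (40, -59, 60).
P_1P_2 × P_1P_3 = (54, 0, -36).
The cross product is nonzero, so the points do not lie on one line.

No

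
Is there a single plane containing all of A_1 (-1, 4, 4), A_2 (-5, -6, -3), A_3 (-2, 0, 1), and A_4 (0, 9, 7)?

No

With A_1 as base: A_1A_2 = (-4, -10, -7), A_1A_3 = (-1, -4, -3), A_1A_4 = (1, 5, 3).
A_1A_3 × A_1A_4 = (3, 0, -1).
A_1A_2 · (A_1A_3 × A_1A_4) = -5.
Since -5 ≠ 0, the four points are not coplanar.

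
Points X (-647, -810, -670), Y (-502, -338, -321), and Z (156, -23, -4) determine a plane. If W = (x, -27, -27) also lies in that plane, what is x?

A normal to the plane is n = XY × XZ = (39689, 183677, -264901).
W lies in the plane iff n · XW = 0.
This gives (39689)x + (-833469) = 0, so x = 21.

21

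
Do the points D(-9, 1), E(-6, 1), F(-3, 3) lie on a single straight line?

No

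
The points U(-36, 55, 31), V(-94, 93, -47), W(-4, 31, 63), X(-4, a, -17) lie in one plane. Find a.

Coplanarity ⇔ det[UV; UW; UX] = 0.
Expanding, this is linear in a: (-640)a + (5760) = 0.
So a = 9.

9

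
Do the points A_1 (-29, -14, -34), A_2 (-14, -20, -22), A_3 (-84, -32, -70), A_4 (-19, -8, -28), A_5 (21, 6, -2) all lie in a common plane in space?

The plane through A_1, A_2, A_3 has normal n = A_1A_2 × A_1A_3 = (432, -120, -600) and equation n·P = 9552.
Checking the remaining points: n·A_4 = 9552, n·A_5 = 9552.
All equal 9552, so all 5 points lie in one plane.

Yes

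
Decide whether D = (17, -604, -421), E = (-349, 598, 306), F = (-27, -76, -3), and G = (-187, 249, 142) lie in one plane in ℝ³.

A normal to the plane through D, E, F is n = DE × DF = (118580, 121000, -140360).
The plane has equation n·P = -11976580. For G: n·G = -11976580.
Equal, so G lies in the plane and all four are coplanar.

Yes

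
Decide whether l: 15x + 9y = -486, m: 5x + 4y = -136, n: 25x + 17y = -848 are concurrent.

No

Intersecting l and m: solving the 2×2 system gives (x, y) = (-48, 26).
Substitute into n: (25)(-48) + (17)(26) = -758.
But n requires -848 ≠ -758, so the three lines have no common point.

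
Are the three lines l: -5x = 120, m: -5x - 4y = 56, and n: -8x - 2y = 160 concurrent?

Intersecting l and m: solving the 2×2 system gives (x, y) = (-24, 16).
Substitute into n: (-8)(-24) + (-2)(16) = 160.
This equals 160, so (-24, 16) lies on all three lines and they are concurrent.

Yes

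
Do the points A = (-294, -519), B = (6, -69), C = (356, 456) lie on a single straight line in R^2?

Yes

AB = (300, 450), AC = (650, 975).
det[AB; AC] = (300)(975) − (450)(650) = 0.
The determinant is zero, so the points are collinear.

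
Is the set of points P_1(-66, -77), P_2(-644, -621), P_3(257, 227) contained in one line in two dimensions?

Yes

P_1P_2 = (-578, -544), P_1P_3 = (323, 304).
Checking proportionality: P_1P_3 = -19/34·P_1P_2, so the vectors are parallel and the points are collinear.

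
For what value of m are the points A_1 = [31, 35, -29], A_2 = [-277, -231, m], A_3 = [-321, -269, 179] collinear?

153

Collinearity requires A_1A_2 × A_1A_3 = 0; each component is linear in m.
The x-component gives (304)m + (-46512) = 0, so m = 153.
The remaining components then also vanish.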